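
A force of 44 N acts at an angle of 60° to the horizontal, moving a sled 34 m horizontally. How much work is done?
W = F·d·cosθ = (44)(34)cos(60°) = 748.0 J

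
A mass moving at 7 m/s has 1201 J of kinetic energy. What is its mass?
m = 2·KE/v² = 2·1201/(7)² = 49.02 kg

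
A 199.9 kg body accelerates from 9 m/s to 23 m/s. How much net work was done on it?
W = ΔKE = ½m(v₂² − v₁²) = ½(199.9)(23² − 9²) = 44777.6 J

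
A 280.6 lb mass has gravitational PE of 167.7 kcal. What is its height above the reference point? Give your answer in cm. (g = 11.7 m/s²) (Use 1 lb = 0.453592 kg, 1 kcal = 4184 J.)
Convert to SI: m = 127.278 kg, PE = 701657 J
h = PE/(mg) = 701657/(127.278·11.7) = 471.179 m = 47120 cm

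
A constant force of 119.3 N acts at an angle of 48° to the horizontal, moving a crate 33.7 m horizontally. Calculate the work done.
W = F·d·cosθ = (119.3)(33.7)cos(48°) = 2690 J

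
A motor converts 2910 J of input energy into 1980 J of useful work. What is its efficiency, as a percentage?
η = W_out/W_in = 1980/2910 = 68.04%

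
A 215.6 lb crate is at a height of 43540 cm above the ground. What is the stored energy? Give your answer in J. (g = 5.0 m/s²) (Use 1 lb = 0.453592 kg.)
Convert to SI: m = 97.7944 kg, h = 435.4 m
PE = mgh = (97.7944)(5.0)(435.4) = 212900 J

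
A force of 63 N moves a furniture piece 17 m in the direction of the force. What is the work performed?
W = F·d = (63)(17) = 1071 J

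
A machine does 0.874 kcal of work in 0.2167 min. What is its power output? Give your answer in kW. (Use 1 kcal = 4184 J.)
Convert to SI: W = 3656.82 J, t = 13.002 s
P = W/t = 3656.82/13.002 = 281.25 W = 0.2813 kW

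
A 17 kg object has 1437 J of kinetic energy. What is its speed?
v = √(2·KE/m) = √(2·1437/17) = 13.0 m/s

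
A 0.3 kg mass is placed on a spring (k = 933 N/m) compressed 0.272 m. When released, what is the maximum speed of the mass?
½kx² = ½mv² ⇒ v = x√(k/m) = (0.272)√(933/0.3) = 15.17 m/s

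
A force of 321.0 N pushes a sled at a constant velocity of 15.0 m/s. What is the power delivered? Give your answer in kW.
P = Fv = (321.0)(15.0) = 4815.0 W = 4.815 kW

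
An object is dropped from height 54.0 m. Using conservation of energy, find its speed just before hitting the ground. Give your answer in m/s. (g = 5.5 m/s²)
mgh = ½mv² ⇒ v = √(2gh) = √(2·5.5·54.0) = 24.37 m/s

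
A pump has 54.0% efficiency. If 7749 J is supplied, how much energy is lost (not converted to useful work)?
W_lost = W_in(1 − η) = 7749·(1 − 0.54) = 3565 J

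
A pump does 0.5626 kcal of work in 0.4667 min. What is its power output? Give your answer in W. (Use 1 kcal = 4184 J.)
Convert to SI: W = 2353.92 J, t = 28.002 s
P = W/t = 2353.92/28.002 = 84.06 W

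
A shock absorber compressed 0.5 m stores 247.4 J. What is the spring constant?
k = 2·PE/x² = 2·247.4/(0.5)² = 1979 N/m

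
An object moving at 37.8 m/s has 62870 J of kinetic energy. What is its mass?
m = 2·KE/v² = 2·62870/(37.8)² = 88.0 kg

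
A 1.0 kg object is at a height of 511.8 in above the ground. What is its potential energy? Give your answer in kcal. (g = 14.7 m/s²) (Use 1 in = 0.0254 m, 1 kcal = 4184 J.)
Convert to SI: m = 1.0 kg, h = 12.9997 m
PE = mgh = (1.0)(14.7)(12.9997) = 191.096 J = 0.04567 kcal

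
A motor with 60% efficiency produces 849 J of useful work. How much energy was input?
W_in = W_out/η = 849/0.6 = 1415 J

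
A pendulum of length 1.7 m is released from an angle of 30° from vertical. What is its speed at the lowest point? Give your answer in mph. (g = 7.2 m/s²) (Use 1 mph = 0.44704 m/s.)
h = L(1 − cosθ) = 1.7(1 − cos30°) = 0.227757 m
v = √(2gh) = √(2·7.2·0.227757) = 1.81099 m/s = 4.051 mph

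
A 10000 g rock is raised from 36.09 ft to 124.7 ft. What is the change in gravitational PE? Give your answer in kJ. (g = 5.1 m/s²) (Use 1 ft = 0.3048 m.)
Convert to SI: m = 10.0 kg, Δh = 27.0083 m
ΔPE = mgΔh = (10.0)(5.1)(27.0083) = 1377.42 J = 1.377 kJ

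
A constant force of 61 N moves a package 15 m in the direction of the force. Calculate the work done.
W = F·d = (61)(15) = 915.0 J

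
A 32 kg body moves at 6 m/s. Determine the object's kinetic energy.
KE = ½mv² = ½(32)(6)² = 576.0 J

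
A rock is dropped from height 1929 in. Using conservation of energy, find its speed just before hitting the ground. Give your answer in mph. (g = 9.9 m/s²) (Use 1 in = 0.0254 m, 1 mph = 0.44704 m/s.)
Convert to SI: h = 48.9966 m
mgh = ½mv² ⇒ v = √(2gh) = √(2·9.9·48.9966) = 31.147 m/s = 69.67 mph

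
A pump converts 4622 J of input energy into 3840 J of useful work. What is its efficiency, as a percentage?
η = W_out/W_in = 3840/4622 = 83.08%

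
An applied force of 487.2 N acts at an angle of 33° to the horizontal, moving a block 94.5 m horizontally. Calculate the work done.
W = F·d·cosθ = (487.2)(94.5)cos(33°) = 38610 J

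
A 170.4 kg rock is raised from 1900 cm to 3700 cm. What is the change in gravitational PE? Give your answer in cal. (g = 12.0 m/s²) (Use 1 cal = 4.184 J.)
Convert to SI: m = 170.4 kg, Δh = 18.0 m
ΔPE = mgΔh = (170.4)(12.0)(18.0) = 36806.4 J = 8797 cal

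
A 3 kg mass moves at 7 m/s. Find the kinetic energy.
KE = ½mv² = ½(3)(7)² = 73.5 J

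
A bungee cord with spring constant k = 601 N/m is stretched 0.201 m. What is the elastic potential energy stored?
PE = ½kx² = ½(601)(0.201)² = 12.14 J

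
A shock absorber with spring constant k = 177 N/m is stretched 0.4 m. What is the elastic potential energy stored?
PE = ½kx² = ½(177)(0.4)² = 14.16 J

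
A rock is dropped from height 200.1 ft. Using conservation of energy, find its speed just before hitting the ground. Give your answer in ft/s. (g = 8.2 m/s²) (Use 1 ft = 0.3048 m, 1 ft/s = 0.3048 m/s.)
Convert to SI: h = 60.9905 m
mgh = ½mv² ⇒ v = √(2gh) = √(2·8.2·60.9905) = 31.6266 m/s = 103.8 ft/s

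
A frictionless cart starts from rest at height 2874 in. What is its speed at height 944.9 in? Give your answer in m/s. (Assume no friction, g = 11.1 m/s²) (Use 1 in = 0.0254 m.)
Convert to SI: h₁−h₂ = 48.9991 m
mgh₁ = mgh₂ + ½mv² ⇒ v = √(2g(h₁−h₂)) = √(2·11.1·48.9991) = 32.98 m/s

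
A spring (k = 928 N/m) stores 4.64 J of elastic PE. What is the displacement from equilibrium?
x = √(2·PE/k) = √(2·4.64/928) = 0.1 m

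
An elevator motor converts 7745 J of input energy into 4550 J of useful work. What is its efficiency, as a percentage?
η = W_out/W_in = 4550/7745 = 58.75%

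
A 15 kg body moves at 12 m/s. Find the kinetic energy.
KE = ½mv² = ½(15)(12)² = 1080.0 J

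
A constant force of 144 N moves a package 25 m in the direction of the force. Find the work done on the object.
W = F·d = (144)(25) = 3600 J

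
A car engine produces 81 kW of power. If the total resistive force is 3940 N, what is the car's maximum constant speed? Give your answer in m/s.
P = Fv ⇒ v = P/F = 81000 W/3940.0 N = 20.56 m/s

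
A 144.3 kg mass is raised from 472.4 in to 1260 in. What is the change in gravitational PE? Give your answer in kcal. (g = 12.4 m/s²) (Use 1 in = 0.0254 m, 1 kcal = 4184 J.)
Convert to SI: m = 144.3 kg, Δh = 20.005 m
ΔPE = mgΔh = (144.3)(12.4)(20.005) = 35795.4 J = 8.555 kcal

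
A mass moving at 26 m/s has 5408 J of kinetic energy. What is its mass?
m = 2·KE/v² = 2·5408/(26)² = 16.0 kg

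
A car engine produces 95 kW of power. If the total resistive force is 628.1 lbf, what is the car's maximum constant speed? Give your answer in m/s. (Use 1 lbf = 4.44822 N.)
Convert to SI: F = 2793.93 N
P = Fv ⇒ v = P/F = 95000 W/2793.93 N = 34.0 m/s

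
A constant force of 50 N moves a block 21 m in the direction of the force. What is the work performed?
W = F·d = (50)(21) = 1050 J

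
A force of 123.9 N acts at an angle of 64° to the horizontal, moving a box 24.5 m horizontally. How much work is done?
W = F·d·cosθ = (123.9)(24.5)cos(64°) = 1331 J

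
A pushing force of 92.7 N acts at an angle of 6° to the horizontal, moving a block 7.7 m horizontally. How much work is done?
W = F·d·cosθ = (92.7)(7.7)cos(6°) = 709.9 J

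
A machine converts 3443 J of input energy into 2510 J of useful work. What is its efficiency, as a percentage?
η = W_out/W_in = 2510/3443 = 72.9%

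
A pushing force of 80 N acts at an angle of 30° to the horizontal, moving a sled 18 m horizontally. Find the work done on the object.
W = F·d·cosθ = (80)(18)cos(30°) = 1247 J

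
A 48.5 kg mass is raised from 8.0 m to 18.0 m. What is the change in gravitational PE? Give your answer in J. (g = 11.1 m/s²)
ΔPE = mgΔh = (48.5)(11.1)(10.0) = 5384 J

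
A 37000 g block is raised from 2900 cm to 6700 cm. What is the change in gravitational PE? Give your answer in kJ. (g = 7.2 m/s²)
Convert to SI: m = 37.0 kg, Δh = 38.0 m
ΔPE = mgΔh = (37.0)(7.2)(38.0) = 10123.2 J = 10.12 kJ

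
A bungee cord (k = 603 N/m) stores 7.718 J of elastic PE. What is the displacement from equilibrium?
x = √(2·PE/k) = √(2·7.718/603) = 0.16 m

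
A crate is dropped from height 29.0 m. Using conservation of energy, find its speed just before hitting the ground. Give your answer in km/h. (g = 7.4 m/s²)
mgh = ½mv² ⇒ v = √(2gh) = √(2·7.4·29.0) = 20.7171 m/s = 74.58 km/h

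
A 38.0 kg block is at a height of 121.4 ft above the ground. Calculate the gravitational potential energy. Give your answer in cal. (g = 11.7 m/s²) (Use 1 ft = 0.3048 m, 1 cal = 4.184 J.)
Convert to SI: m = 38.0 kg, h = 37.0027 m
PE = mgh = (38.0)(11.7)(37.0027) = 16451.4 J = 3932 cal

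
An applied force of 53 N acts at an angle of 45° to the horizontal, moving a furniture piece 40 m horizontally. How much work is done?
W = F·d·cosθ = (53)(40)cos(45°) = 1499 J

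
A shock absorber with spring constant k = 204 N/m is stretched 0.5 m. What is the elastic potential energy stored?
PE = ½kx² = ½(204)(0.5)² = 25.5 J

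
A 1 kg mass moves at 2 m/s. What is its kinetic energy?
KE = ½mv² = ½(1)(2)² = 2.0 J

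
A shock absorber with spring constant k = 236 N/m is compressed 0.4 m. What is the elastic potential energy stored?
PE = ½kx² = ½(236)(0.4)² = 18.88 J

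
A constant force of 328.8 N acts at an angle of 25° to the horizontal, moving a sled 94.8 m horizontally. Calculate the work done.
W = F·d·cosθ = (328.8)(94.8)cos(25°) = 28250 J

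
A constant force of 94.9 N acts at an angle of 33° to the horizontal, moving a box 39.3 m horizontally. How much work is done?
W = F·d·cosθ = (94.9)(39.3)cos(33°) = 3128 J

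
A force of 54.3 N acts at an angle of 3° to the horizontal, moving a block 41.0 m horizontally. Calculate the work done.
W = F·d·cosθ = (54.3)(41.0)cos(3°) = 2223 J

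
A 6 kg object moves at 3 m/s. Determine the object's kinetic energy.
KE = ½mv² = ½(6)(3)² = 27.0 J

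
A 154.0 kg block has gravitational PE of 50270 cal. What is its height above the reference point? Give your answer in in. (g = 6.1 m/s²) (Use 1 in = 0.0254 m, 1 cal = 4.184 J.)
Convert to SI: m = 154.0 kg, PE = 210330 J
h = PE/(mg) = 210330/(154.0·6.1) = 223.898 m = 8815 in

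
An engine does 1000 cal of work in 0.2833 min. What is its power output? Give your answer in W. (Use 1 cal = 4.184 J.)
Convert to SI: W = 4184.0 J, t = 16.998 s
P = W/t = 4184.0/16.998 = 246.1 W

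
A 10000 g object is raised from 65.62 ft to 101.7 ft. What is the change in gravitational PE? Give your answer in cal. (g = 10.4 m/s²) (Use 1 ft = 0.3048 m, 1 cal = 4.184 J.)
Convert to SI: m = 10.0 kg, Δh = 10.9972 m
ΔPE = mgΔh = (10.0)(10.4)(10.9972) = 1143.71 J = 273.4 cal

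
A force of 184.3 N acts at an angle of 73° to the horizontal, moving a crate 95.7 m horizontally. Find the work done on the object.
W = F·d·cosθ = (184.3)(95.7)cos(73°) = 5157 J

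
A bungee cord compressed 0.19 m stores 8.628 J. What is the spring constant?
k = 2·PE/x² = 2·8.628/(0.19)² = 478.0 N/m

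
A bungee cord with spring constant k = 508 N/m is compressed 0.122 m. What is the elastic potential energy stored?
PE = ½kx² = ½(508)(0.122)² = 3.781 J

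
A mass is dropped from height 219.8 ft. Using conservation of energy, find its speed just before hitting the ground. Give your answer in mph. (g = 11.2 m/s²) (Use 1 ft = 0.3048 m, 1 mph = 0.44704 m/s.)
Convert to SI: h = 66.995 m
mgh = ½mv² ⇒ v = √(2gh) = √(2·11.2·66.995) = 38.7387 m/s = 86.66 mph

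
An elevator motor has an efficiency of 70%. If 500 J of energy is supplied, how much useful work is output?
W_out = η·W_in = 0.7·500 = 350.0 J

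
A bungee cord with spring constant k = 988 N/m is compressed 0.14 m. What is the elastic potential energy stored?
PE = ½kx² = ½(988)(0.14)² = 9.682 J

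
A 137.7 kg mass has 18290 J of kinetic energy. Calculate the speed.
v = √(2·KE/m) = √(2·18290/137.7) = 16.3 m/s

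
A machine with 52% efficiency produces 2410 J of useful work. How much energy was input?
W_in = W_out/η = 2410/0.52 = 4635 J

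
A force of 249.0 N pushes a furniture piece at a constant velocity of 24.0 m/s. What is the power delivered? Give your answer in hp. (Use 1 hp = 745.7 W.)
P = Fv = (249.0)(24.0) = 5976.0 W = 8.014 hp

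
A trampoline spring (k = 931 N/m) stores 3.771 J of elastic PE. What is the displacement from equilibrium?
x = √(2·PE/k) = √(2·3.771/931) = 0.09001 m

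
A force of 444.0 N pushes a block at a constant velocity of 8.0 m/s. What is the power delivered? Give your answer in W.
P = Fv = (444.0)(8.0) = 3552 W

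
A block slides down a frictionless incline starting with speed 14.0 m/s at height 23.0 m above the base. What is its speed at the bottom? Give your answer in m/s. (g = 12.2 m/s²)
½mv₀² + mgh = ½mv² ⇒ v = √(v₀² + 2gh) = √(14.0² + 2·12.2·23.0) = 27.52 m/s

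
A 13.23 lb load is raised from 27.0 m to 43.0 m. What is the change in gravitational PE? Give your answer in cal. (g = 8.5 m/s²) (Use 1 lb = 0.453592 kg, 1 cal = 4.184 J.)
Convert to SI: m = 6.00102 kg, Δh = 16.0 m
ΔPE = mgΔh = (6.00102)(8.5)(16.0) = 816.139 J = 195.1 cal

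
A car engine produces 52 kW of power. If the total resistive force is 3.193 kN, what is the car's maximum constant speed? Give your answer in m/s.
Convert to SI: F = 3193.0 N
P = Fv ⇒ v = P/F = 52000 W/3193.0 N = 16.29 m/s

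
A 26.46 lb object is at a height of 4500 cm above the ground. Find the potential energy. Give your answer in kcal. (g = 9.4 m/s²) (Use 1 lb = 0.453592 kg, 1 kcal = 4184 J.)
Convert to SI: m = 12.002 kg, h = 45.0 m
PE = mgh = (12.002)(9.4)(45.0) = 5076.86 J = 1.213 kcal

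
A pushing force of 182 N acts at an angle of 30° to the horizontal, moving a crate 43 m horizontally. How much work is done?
W = F·d·cosθ = (182)(43)cos(30°) = 6778 J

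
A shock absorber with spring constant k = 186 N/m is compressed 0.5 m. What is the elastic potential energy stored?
PE = ½kx² = ½(186)(0.5)² = 23.25 J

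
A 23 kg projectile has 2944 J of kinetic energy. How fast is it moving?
v = √(2·KE/m) = √(2·2944/23) = 16.0 m/s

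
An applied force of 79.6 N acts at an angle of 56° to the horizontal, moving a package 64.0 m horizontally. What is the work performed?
W = F·d·cosθ = (79.6)(64.0)cos(56°) = 2849 J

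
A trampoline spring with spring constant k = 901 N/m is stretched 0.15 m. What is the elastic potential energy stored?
PE = ½kx² = ½(901)(0.15)² = 10.14 J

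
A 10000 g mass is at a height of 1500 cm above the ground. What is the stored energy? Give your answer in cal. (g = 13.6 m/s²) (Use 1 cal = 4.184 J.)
Convert to SI: m = 10.0 kg, h = 15.0 m
PE = mgh = (10.0)(13.6)(15.0) = 2040.0 J = 487.6 cal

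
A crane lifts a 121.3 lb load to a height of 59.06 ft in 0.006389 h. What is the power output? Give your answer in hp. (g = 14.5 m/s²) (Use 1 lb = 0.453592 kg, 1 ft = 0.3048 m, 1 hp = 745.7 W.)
Convert to SI: m = 55.0207 kg, h = 18.0015 m, t = 23.0004 s
P = mgh/t = (55.0207)(14.5)(18.0015)/23.0004 = 624.406 W = 0.8373 hp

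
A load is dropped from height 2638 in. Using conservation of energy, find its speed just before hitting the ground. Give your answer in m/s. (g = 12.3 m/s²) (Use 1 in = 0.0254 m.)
Convert to SI: h = 67.0052 m
mgh = ½mv² ⇒ v = √(2gh) = √(2·12.3·67.0052) = 40.6 m/s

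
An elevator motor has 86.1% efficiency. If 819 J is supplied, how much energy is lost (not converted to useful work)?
W_lost = W_in(1 − η) = 819·(1 − 0.861) = 113.8 J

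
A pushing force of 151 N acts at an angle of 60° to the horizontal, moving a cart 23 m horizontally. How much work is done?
W = F·d·cosθ = (151)(23)cos(60°) = 1737 J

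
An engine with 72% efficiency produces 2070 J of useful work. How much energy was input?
W_in = W_out/η = 2070/0.72 = 2875 J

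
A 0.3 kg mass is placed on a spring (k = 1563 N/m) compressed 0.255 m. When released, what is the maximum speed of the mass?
½kx² = ½mv² ⇒ v = x√(k/m) = (0.255)√(1563/0.3) = 18.41 m/s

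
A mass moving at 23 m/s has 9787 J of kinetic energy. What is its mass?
m = 2·KE/v² = 2·9787/(23)² = 37.0 kg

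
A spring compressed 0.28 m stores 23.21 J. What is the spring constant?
k = 2·PE/x² = 2·23.21/(0.28)² = 592.1 N/m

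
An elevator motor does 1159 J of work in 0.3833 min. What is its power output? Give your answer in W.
Convert to SI: W = 1159.0 J, t = 22.998 s
P = W/t = 1159.0/22.998 = 50.4 W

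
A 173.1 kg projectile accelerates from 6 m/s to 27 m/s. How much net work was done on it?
W = ΔKE = ½m(v₂² − v₁²) = ½(173.1)(27² − 6²) = 59979.15 J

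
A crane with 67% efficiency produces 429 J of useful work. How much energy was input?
W_in = W_out/η = 429/0.67 = 640.3 J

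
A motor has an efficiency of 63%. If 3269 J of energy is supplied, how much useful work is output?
W_out = η·W_in = 0.63·3269 = 2059.47 J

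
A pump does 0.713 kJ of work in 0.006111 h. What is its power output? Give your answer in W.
Convert to SI: W = 713.0 J, t = 21.9996 s
P = W/t = 713.0/21.9996 = 32.41 W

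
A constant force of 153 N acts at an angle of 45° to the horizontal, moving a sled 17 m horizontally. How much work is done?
W = F·d·cosθ = (153)(17)cos(45°) = 1839 J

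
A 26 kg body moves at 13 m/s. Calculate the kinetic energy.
KE = ½mv² = ½(26)(13)² = 2197.0 J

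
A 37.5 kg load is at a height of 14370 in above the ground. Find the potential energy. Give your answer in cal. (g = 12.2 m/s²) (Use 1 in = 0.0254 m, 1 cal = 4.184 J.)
Convert to SI: m = 37.5 kg, h = 364.998 m
PE = mgh = (37.5)(12.2)(364.998) = 166987 J = 39910 cal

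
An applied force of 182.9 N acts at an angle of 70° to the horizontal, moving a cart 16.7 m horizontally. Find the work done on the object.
W = F·d·cosθ = (182.9)(16.7)cos(70°) = 1045 J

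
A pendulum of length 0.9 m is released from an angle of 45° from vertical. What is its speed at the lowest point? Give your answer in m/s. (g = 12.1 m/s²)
h = L(1 − cosθ) = 0.9(1 − cos45°) = 0.263604 m
v = √(2gh) = √(2·12.1·0.263604) = 2.526 m/s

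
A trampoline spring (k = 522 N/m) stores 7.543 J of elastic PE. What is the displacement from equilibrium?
x = √(2·PE/k) = √(2·7.543/522) = 0.17 m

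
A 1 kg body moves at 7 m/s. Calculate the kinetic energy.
KE = ½mv² = ½(1)(7)² = 24.5 J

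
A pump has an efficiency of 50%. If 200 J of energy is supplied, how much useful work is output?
W_out = η·W_in = 0.5·200 = 100.0 J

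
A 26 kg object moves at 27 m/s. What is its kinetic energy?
KE = ½mv² = ½(26)(27)² = 9477.0 J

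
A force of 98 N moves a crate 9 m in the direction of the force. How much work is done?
W = F·d = (98)(9) = 882.0 J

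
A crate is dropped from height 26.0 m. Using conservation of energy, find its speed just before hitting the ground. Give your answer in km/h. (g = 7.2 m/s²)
mgh = ½mv² ⇒ v = √(2gh) = √(2·7.2·26.0) = 19.3494 m/s = 69.66 km/h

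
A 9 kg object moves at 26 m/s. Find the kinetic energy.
KE = ½mv² = ½(9)(26)² = 3042.0 J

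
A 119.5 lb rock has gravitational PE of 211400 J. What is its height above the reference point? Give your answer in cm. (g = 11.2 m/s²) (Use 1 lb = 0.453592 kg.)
Convert to SI: m = 54.2042 kg, PE = 211400 J
h = PE/(mg) = 211400/(54.2042·11.2) = 348.22 m = 34820 cm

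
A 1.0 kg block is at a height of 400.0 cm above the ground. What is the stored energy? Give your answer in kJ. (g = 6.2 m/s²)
Convert to SI: m = 1.0 kg, h = 4.0 m
PE = mgh = (1.0)(6.2)(4.0) = 24.8 J = 0.0248 kJ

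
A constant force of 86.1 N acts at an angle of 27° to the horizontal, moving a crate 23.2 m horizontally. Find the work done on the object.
W = F·d·cosθ = (86.1)(23.2)cos(27°) = 1780 J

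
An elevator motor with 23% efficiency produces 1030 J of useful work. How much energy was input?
W_in = W_out/η = 1030/0.23 = 4478 J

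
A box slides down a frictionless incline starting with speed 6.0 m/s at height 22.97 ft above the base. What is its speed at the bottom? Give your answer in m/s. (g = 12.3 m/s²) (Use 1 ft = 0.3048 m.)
Convert to SI: v₀ = 6.0 m/s, h = 7.00126 m
½mv₀² + mgh = ½mv² ⇒ v = √(v₀² + 2gh) = √(6.0² + 2·12.3·7.00126) = 14.43 m/s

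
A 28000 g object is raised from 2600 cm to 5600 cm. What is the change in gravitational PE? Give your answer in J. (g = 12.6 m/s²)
Convert to SI: m = 28.0 kg, Δh = 30.0 m
ΔPE = mgΔh = (28.0)(12.6)(30.0) = 10580 J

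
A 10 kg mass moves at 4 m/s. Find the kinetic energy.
KE = ½mv² = ½(10)(4)² = 80.0 J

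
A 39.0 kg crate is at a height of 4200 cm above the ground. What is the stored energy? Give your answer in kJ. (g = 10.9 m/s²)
Convert to SI: m = 39.0 kg, h = 42.0 m
PE = mgh = (39.0)(10.9)(42.0) = 17854.2 J = 17.85 kJ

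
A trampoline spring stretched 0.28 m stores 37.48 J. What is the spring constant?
k = 2·PE/x² = 2·37.48/(0.28)² = 956.1 N/m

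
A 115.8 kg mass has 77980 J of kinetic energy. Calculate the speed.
v = √(2·KE/m) = √(2·77980/115.8) = 36.7 m/s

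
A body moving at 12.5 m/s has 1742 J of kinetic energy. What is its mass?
m = 2·KE/v² = 2·1742/(12.5)² = 22.3 kg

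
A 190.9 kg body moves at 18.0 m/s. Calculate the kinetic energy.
KE = ½mv² = ½(190.9)(18.0)² = 30930 J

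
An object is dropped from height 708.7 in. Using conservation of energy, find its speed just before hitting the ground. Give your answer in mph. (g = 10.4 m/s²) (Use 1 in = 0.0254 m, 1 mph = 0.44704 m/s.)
Convert to SI: h = 18.001 m
mgh = ½mv² ⇒ v = √(2gh) = √(2·10.4·18.001) = 19.3499 m/s = 43.28 mph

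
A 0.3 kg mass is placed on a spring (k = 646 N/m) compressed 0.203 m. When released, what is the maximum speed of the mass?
½kx² = ½mv² ⇒ v = x√(k/m) = (0.203)√(646/0.3) = 9.42 m/s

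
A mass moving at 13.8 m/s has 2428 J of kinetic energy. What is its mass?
m = 2·KE/v² = 2·2428/(13.8)² = 25.5 kg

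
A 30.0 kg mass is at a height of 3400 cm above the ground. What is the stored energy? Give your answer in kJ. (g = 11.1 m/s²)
Convert to SI: m = 30.0 kg, h = 34.0 m
PE = mgh = (30.0)(11.1)(34.0) = 11322.0 J = 11.32 kJ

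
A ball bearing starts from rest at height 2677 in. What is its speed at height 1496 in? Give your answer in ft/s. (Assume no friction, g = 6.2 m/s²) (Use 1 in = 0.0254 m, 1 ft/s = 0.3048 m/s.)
Convert to SI: h₁−h₂ = 29.9974 m
mgh₁ = mgh₂ + ½mv² ⇒ v = √(2g(h₁−h₂)) = √(2·6.2·29.9974) = 19.2865 m/s = 63.28 ft/s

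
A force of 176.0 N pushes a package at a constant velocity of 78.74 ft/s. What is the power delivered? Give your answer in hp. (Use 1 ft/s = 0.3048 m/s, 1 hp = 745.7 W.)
Convert to SI: F = 176.0 N, v = 24.0 m/s
P = Fv = (176.0)(24.0) = 4223.99 W = 5.664 hp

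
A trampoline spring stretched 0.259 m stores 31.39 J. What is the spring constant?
k = 2·PE/x² = 2·31.39/(0.259)² = 935.9 N/m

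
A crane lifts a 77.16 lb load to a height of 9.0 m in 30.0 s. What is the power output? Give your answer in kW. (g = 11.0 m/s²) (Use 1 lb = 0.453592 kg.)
Convert to SI: m = 34.9992 kg, h = 9.0 m, t = 30.0 s
P = mgh/t = (34.9992)(11.0)(9.0)/30.0 = 115.497 W = 0.1155 kW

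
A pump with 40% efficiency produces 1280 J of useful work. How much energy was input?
W_in = W_out/η = 1280/0.4 = 3200 J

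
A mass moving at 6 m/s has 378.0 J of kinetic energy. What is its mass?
m = 2·KE/v² = 2·378.0/(6)² = 21.0 kg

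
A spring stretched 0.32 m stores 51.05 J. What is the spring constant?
k = 2·PE/x² = 2·51.05/(0.32)² = 997.1 N/m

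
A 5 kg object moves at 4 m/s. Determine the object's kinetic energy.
KE = ½mv² = ½(5)(4)² = 40.0 J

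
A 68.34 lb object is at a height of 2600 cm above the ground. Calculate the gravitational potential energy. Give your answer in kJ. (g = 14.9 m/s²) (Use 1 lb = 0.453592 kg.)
Convert to SI: m = 30.9985 kg, h = 26.0 m
PE = mgh = (30.9985)(14.9)(26.0) = 12008.8 J = 12.01 kJ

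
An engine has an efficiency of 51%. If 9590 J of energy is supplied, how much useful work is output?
W_out = η·W_in = 0.51·9590 = 4890.9 J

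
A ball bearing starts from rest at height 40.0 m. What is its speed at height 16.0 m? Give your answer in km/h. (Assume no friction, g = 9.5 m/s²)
mgh₁ = mgh₂ + ½mv² ⇒ v = √(2g(h₁−h₂)) = √(2·9.5·24.0) = 21.35416 m/s = 76.87 km/h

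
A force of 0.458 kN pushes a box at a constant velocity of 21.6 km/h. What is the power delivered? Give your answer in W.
Convert to SI: F = 458.0 N, v = 6.0 m/s
P = Fv = (458.0)(6.0) = 2748 W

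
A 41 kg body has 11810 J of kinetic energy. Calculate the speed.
v = √(2·KE/m) = √(2·11810/41) = 24.0 m/s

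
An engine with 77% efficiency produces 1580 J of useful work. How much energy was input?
W_in = W_out/η = 1580/0.77 = 2052 J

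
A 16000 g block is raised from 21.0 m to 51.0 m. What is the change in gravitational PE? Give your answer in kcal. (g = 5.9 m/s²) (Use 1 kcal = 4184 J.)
Convert to SI: m = 16.0 kg, Δh = 30.0 m
ΔPE = mgΔh = (16.0)(5.9)(30.0) = 2832.0 J = 0.6769 kcal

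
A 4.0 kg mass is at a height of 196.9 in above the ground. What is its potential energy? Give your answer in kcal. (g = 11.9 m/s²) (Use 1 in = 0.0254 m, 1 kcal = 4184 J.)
Convert to SI: m = 4.0 kg, h = 5.00126 m
PE = mgh = (4.0)(11.9)(5.00126) = 238.06 J = 0.0569 kcal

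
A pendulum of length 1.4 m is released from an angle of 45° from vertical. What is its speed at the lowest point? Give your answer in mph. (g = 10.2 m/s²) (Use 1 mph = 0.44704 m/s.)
h = L(1 − cosθ) = 1.4(1 − cos45°) = 0.410051 m
v = √(2gh) = √(2·10.2·0.410051) = 2.89224 m/s = 6.47 mph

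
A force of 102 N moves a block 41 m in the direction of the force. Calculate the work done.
W = F·d = (102)(41) = 4182 J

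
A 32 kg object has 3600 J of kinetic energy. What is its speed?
v = √(2·KE/m) = √(2·3600/32) = 15.0 m/s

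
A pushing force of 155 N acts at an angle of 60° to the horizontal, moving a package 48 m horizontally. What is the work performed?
W = F·d·cosθ = (155)(48)cos(60°) = 3720 J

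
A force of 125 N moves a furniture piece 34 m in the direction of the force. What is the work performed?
W = F·d = (125)(34) = 4250 J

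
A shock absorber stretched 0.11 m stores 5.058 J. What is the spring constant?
k = 2·PE/x² = 2·5.058/(0.11)² = 836.0 N/m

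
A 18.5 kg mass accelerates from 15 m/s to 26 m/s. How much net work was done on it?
W = ΔKE = ½m(v₂² − v₁²) = ½(18.5)(26² − 15²) = 4171.75 J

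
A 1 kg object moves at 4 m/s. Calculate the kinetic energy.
KE = ½mv² = ½(1)(4)² = 8.0 J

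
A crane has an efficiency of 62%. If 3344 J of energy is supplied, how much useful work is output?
W_out = η·W_in = 0.62·3344 = 2073.28 J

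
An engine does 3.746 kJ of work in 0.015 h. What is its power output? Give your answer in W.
Convert to SI: W = 3746.0 J, t = 54.0 s
P = W/t = 3746.0/54.0 = 69.37 W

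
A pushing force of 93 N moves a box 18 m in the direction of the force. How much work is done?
W = F·d = (93)(18) = 1674 J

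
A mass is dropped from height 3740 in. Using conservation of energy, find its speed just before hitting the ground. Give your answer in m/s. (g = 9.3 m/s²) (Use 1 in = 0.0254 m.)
Convert to SI: h = 94.996 m
mgh = ½mv² ⇒ v = √(2gh) = √(2·9.3·94.996) = 42.03 m/s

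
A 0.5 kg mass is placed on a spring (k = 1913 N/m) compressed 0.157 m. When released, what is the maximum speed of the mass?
½kx² = ½mv² ⇒ v = x√(k/m) = (0.157)√(1913/0.5) = 9.711 m/s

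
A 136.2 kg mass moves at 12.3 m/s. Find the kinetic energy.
KE = ½mv² = ½(136.2)(12.3)² = 10300 J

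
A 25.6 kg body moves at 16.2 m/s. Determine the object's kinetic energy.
KE = ½mv² = ½(25.6)(16.2)² = 3359 J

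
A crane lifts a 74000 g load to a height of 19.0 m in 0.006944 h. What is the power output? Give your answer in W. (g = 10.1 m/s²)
Convert to SI: m = 74.0 kg, h = 19.0 m, t = 24.9984 s
P = mgh/t = (74.0)(10.1)(19.0)/24.9984 = 568.1 W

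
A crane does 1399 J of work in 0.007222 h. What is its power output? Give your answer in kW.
Convert to SI: W = 1399.0 J, t = 25.9992 s
P = W/t = 1399.0/25.9992 = 53.8093 W = 0.05381 kW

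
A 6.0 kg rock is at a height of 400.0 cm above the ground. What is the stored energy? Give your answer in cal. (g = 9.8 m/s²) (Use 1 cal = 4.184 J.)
Convert to SI: m = 6.0 kg, h = 4.0 m
PE = mgh = (6.0)(9.8)(4.0) = 235.2 J = 56.21 cal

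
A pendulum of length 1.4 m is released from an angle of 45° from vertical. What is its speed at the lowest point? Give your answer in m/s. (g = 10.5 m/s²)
h = L(1 − cosθ) = 1.4(1 − cos45°) = 0.410051 m
v = √(2gh) = √(2·10.5·0.410051) = 2.934 m/s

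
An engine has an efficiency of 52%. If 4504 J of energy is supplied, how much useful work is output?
W_out = η·W_in = 0.52·4504 = 2342.08 J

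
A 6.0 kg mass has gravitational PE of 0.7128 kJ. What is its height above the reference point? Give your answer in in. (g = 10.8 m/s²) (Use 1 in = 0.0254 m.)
Convert to SI: m = 6.0 kg, PE = 712.8 J
h = PE/(mg) = 712.8/(6.0·10.8) = 11.0 m = 433.1 in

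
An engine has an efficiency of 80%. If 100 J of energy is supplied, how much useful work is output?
W_out = η·W_in = 0.8·100 = 80.0 J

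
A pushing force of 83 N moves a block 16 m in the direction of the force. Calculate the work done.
W = F·d = (83)(16) = 1328 J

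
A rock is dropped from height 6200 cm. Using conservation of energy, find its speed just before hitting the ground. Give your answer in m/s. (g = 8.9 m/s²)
Convert to SI: h = 62.0 m
mgh = ½mv² ⇒ v = √(2gh) = √(2·8.9·62.0) = 33.22 m/s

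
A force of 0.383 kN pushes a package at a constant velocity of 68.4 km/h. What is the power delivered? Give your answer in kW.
Convert to SI: F = 383.0 N, v = 19.0 m/s
P = Fv = (383.0)(19.0) = 7277.0 W = 7.277 kW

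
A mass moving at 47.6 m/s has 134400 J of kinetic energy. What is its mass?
m = 2·KE/v² = 2·134400/(47.6)² = 118.6 kg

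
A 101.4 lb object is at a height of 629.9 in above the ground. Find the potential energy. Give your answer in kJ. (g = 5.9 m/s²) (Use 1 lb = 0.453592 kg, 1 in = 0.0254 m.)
Convert to SI: m = 45.9942 kg, h = 15.9995 m
PE = mgh = (45.9942)(5.9)(15.9995) = 4341.71 J = 4.342 kJ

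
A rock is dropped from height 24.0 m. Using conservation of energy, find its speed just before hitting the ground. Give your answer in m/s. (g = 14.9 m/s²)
mgh = ½mv² ⇒ v = √(2gh) = √(2·14.9·24.0) = 26.74 m/s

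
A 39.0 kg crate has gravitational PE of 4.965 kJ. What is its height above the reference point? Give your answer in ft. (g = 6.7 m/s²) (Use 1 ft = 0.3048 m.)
Convert to SI: m = 39.0 kg, PE = 4965.0 J
h = PE/(mg) = 4965.0/(39.0·6.7) = 19.0011 m = 62.34 ft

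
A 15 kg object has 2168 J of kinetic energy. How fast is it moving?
v = √(2·KE/m) = √(2·2168/15) = 17.0 m/s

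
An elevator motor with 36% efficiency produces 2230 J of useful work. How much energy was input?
W_in = W_out/η = 2230/0.36 = 6194 J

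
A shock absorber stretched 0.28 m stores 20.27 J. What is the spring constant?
k = 2·PE/x² = 2·20.27/(0.28)² = 517.1 N/m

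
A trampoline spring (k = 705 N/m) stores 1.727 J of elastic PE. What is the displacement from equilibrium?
x = √(2·PE/k) = √(2·1.727/705) = 0.06999 m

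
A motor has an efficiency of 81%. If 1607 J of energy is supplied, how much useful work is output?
W_out = η·W_in = 0.81·1607 = 1301.67 J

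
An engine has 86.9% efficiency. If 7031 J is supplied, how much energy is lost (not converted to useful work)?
W_lost = W_in(1 − η) = 7031·(1 − 0.869) = 921.1 J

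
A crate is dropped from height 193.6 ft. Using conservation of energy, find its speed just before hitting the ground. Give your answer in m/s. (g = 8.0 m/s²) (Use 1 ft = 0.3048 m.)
Convert to SI: h = 59.0093 m
mgh = ½mv² ⇒ v = √(2gh) = √(2·8.0·59.0093) = 30.73 m/s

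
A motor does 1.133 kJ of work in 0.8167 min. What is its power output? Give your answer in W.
Convert to SI: W = 1133.0 J, t = 49.002 s
P = W/t = 1133.0/49.002 = 23.12 W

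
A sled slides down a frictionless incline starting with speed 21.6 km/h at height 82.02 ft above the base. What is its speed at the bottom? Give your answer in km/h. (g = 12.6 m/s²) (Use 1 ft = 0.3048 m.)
Convert to SI: v₀ = 6.0 m/s, h = 24.9997 m
½mv₀² + mgh = ½mv² ⇒ v = √(v₀² + 2gh) = √(6.0² + 2·12.6·24.9997) = 25.8068 m/s = 92.9 km/h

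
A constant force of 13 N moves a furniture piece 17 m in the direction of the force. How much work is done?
W = F·d = (13)(17) = 221.0 J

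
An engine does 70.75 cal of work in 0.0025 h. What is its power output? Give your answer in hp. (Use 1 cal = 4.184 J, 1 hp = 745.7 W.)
Convert to SI: W = 296.018 J, t = 9.0 s
P = W/t = 296.018/9.0 = 32.8909 W = 0.04411 hp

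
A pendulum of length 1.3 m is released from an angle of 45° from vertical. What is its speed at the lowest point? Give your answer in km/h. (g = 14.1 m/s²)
h = L(1 − cosθ) = 1.3(1 − cos45°) = 0.380761 m
v = √(2gh) = √(2·14.1·0.380761) = 3.27681 m/s = 11.8 km/h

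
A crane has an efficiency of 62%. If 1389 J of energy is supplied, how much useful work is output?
W_out = η·W_in = 0.62·1389 = 861.18 J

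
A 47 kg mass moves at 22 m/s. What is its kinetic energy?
KE = ½mv² = ½(47)(22)² = 11374.0 J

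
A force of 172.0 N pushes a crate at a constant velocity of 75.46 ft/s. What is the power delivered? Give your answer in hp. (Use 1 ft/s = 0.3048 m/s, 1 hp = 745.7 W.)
Convert to SI: F = 172.0 N, v = 23.0002 m/s
P = Fv = (172.0)(23.0002) = 3956.04 W = 5.305 hp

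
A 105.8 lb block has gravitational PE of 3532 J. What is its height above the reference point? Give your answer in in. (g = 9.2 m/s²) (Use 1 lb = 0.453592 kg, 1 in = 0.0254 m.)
Convert to SI: m = 47.99 kg, PE = 3532.0 J
h = PE/(mg) = 3532.0/(47.99·9.2) = 7.99985 m = 315.0 in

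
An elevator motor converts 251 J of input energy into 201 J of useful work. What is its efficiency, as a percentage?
η = W_out/W_in = 201/251 = 80.08%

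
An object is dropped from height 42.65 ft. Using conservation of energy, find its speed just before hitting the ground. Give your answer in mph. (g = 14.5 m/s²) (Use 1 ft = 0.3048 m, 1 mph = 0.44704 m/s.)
Convert to SI: h = 12.9997 m
mgh = ½mv² ⇒ v = √(2gh) = √(2·14.5·12.9997) = 19.4163 m/s = 43.43 mph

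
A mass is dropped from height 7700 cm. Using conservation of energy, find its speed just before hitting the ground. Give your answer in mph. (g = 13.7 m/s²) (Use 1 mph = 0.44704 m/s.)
Convert to SI: h = 77.0 m
mgh = ½mv² ⇒ v = √(2gh) = √(2·13.7·77.0) = 45.9326 m/s = 102.7 mph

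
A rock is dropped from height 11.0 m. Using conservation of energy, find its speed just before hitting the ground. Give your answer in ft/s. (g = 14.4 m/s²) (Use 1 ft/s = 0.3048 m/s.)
mgh = ½mv² ⇒ v = √(2gh) = √(2·14.4·11.0) = 17.7989 m/s = 58.4 ft/s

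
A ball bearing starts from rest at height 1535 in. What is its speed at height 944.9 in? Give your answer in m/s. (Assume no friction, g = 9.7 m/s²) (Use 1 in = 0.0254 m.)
Convert to SI: h₁−h₂ = 14.9885 m
mgh₁ = mgh₂ + ½mv² ⇒ v = √(2g(h₁−h₂)) = √(2·9.7·14.9885) = 17.05 m/s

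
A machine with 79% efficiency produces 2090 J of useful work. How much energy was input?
W_in = W_out/η = 2090/0.79 = 2646 J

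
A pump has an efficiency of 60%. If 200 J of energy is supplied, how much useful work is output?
W_out = η·W_in = 0.6·200 = 120.0 J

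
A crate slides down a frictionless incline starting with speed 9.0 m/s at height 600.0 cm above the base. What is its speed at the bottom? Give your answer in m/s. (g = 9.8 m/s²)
Convert to SI: v₀ = 9.0 m/s, h = 6.0 m
½mv₀² + mgh = ½mv² ⇒ v = √(v₀² + 2gh) = √(9.0² + 2·9.8·6.0) = 14.09 m/s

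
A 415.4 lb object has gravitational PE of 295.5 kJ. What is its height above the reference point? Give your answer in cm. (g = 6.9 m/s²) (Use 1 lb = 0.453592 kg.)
Convert to SI: m = 188.422 kg, PE = 295500 J
h = PE/(mg) = 295500/(188.422·6.9) = 227.288 m = 22730 cm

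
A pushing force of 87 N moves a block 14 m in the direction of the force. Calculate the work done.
W = F·d = (87)(14) = 1218 J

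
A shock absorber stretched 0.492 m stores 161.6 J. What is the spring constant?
k = 2·PE/x² = 2·161.6/(0.492)² = 1335 N/m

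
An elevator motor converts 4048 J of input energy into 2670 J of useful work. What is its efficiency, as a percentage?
η = W_out/W_in = 2670/4048 = 65.96%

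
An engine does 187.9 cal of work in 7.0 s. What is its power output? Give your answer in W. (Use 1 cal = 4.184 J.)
Convert to SI: W = 786.174 J, t = 7.0 s
P = W/t = 786.174/7.0 = 112.3 W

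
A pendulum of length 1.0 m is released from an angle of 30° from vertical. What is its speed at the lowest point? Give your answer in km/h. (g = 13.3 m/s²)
h = L(1 − cosθ) = 1.0(1 − cos30°) = 0.133975 m
v = √(2gh) = √(2·13.3·0.133975) = 1.88778 m/s = 6.796 km/h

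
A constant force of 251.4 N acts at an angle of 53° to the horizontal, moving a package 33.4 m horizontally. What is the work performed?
W = F·d·cosθ = (251.4)(33.4)cos(53°) = 5053 J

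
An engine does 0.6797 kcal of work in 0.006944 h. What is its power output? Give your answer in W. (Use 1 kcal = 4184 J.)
Convert to SI: W = 2843.86 J, t = 24.9984 s
P = W/t = 2843.86/24.9984 = 113.8 W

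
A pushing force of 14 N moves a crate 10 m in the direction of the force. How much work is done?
W = F·d = (14)(10) = 140.0 J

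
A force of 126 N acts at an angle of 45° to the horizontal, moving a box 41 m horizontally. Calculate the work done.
W = F·d·cosθ = (126)(41)cos(45°) = 3653 J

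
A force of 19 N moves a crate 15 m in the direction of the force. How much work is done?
W = F·d = (19)(15) = 285.0 J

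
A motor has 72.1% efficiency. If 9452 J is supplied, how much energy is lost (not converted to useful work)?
W_lost = W_in(1 − η) = 9452·(1 − 0.721) = 2637 J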